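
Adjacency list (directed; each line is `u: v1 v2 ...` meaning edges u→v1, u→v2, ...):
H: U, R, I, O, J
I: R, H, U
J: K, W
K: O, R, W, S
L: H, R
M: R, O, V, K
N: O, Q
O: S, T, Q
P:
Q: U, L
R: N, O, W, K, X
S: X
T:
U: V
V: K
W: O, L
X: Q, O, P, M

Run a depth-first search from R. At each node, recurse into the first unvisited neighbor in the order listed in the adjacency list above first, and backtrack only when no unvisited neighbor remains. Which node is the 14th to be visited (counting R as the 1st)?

Visit R
R → N
N → O
O → S
S → X
X → Q
Q → U
U → V
V → K
K → W
W → L
L → H
H → I
H → J
X → P
X → M
O → T

Visit order: R, N, O, S, X, Q, U, V, K, W, L, H, I, J, P, M, T

J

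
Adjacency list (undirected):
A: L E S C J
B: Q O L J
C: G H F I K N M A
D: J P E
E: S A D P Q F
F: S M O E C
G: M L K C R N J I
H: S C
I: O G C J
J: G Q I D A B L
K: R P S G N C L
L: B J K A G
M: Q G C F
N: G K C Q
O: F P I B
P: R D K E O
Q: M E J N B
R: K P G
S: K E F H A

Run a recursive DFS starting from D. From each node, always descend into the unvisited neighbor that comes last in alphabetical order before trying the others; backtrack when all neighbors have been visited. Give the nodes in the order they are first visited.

D, P, R, K, S, H, C, N, Q, M, G, L, J, I, O, F, E, A, B

Visit D
D → P
P → R
R → K
K → S
S → H
H → C
C → N
N → Q
Q → M
M → G
G → L
L → J
J → I
I → O
O → F
F → E
E → A
O → B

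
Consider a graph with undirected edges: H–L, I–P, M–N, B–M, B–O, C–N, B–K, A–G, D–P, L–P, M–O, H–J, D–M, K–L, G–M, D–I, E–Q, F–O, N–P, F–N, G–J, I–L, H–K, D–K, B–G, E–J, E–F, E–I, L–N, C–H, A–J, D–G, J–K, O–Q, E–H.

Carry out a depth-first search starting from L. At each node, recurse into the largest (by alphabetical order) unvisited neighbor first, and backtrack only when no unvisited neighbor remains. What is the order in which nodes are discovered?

L → P → N → M → O → Q → E → J → K → H → C → D → I → G → B → A → F

Visit L
L → P
P → N
N → M
M → O
O → Q
Q → E
E → J
J → K
K → H
H → C
K → D
D → I
D → G
G → B
G → A
E → F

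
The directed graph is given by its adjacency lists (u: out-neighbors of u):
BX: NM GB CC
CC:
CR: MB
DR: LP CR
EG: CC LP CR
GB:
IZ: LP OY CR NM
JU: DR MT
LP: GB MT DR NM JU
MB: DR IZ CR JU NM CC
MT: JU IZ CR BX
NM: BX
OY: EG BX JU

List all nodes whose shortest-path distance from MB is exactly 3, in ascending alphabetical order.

EG, GB

Level 0: MB
Level 1: CC, CR, DR, IZ, JU, NM
Level 2: BX, LP, MT, OY
Level 3: EG, GB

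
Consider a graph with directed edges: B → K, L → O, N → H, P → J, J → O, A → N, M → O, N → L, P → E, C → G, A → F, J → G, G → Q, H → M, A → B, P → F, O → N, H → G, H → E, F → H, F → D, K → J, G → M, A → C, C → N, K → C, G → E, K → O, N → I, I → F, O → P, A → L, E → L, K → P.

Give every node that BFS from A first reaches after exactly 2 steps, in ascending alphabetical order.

Level 0: A
Level 1: B, C, F, L, N
Level 2: D, G, H, I, K, O
Level 3: E, J, M, P, Q

D, G, H, I, K, O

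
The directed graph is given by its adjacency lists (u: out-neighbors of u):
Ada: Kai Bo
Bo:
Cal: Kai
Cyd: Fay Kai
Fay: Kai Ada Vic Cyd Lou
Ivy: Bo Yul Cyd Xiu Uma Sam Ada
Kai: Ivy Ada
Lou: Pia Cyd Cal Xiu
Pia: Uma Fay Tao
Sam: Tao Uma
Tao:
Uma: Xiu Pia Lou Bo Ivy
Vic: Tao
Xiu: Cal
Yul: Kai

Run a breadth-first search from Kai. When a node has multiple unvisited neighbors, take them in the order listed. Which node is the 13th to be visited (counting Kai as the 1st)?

Visit Kai; enqueue Ivy, Ada → queue [Ivy, Ada]
Visit Ivy; enqueue Bo, Yul, Cyd, Xiu, Uma, Sam → queue [Ada, Bo, Yul, Cyd, Xiu, Uma, Sam]
Visit Ada → queue [Bo, Yul, Cyd, Xiu, Uma, Sam]
Visit Bo → queue [Yul, Cyd, Xiu, Uma, Sam]
Visit Yul → queue [Cyd, Xiu, Uma, Sam]
Visit Cyd; enqueue Fay → queue [Xiu, Uma, Sam, Fay]
Visit Xiu; enqueue Cal → queue [Uma, Sam, Fay, Cal]
Visit Uma; enqueue Pia, Lou → queue [Sam, Fay, Cal, Pia, Lou]
Visit Sam; enqueue Tao → queue [Fay, Cal, Pia, Lou, Tao]
Visit Fay; enqueue Vic → queue [Cal, Pia, Lou, Tao, Vic]
Visit Cal → queue [Pia, Lou, Tao, Vic]
Visit Pia → queue [Lou, Tao, Vic]
Visit Lou → queue [Tao, Vic]
Visit Tao → queue [Vic]
Visit Vic → queue []

Visit order: Kai, Ivy, Ada, Bo, Yul, Cyd, Xiu, Uma, Sam, Fay, Cal, Pia, Lou, Tao, Vic

Lou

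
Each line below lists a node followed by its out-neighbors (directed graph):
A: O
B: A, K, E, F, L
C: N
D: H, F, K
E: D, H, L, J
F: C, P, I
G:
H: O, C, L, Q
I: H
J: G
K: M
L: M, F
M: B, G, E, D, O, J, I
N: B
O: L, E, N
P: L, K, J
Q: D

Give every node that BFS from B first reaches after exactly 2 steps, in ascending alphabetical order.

Level 0: B
Level 1: A, E, F, K, L
Level 2: C, D, H, I, J, M, O, P
Level 3: G, N, Q

C, D, H, I, J, M, O, P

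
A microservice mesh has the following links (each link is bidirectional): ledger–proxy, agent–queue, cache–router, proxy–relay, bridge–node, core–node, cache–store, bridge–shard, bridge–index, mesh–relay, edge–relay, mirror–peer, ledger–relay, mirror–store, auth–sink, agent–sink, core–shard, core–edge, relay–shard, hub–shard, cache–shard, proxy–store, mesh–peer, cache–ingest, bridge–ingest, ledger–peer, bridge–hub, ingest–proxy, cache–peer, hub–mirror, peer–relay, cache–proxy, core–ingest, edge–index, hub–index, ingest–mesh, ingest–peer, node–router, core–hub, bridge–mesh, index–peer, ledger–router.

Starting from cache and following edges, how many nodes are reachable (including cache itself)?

17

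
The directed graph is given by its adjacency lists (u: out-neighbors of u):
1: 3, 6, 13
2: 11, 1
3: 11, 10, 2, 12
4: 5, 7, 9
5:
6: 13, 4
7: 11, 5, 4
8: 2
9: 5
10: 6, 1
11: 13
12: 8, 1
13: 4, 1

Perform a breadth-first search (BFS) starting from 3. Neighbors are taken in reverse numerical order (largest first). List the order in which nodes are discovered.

Visit 3; enqueue 12, 11, 10, 2 → queue [12, 11, 10, 2]
Visit 12; enqueue 8, 1 → queue [11, 10, 2, 8, 1]
Visit 11; enqueue 13 → queue [10, 2, 8, 1, 13]
Visit 10; enqueue 6 → queue [2, 8, 1, 13, 6]
Visit 2 → queue [8, 1, 13, 6]
Visit 8 → queue [1, 13, 6]
Visit 1 → queue [13, 6]
Visit 13; enqueue 4 → queue [6, 4]
Visit 6 → queue [4]
Visit 4; enqueue 9, 7, 5 → queue [9, 7, 5]
Visit 9 → queue [7, 5]
Visit 7 → queue [5]
Visit 5 → queue []

3, 12, 11, 10, 2, 8, 1, 13, 6, 4, 9, 7, 5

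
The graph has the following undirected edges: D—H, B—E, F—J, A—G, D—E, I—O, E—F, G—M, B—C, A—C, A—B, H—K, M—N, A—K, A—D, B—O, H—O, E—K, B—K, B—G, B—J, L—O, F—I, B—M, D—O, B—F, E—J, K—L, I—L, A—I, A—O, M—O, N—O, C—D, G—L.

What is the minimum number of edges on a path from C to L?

3

Level 0: C
Level 1: A, B, D
Level 2: E, F, G, H, I, J, K, M, O
Level 3: L, N
L first appears at level 3.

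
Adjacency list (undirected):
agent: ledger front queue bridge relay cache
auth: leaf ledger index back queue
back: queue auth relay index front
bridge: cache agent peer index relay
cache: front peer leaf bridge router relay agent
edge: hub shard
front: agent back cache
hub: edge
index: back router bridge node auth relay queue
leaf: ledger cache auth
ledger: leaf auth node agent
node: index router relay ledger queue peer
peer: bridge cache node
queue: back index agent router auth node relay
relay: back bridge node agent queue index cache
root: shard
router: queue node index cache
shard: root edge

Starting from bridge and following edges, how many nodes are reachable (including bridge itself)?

14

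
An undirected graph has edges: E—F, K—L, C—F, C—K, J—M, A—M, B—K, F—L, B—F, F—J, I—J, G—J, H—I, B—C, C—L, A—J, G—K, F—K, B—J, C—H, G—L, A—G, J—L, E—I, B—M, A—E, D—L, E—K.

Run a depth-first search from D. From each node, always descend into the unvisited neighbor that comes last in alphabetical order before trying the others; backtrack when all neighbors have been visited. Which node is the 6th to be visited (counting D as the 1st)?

Visit D
D → L
L → K
K → G
G → J
J → M
M → B
B → F
F → E
E → I
I → H
H → C
E → A

Visit order: D, L, K, G, J, M, B, F, E, I, H, C, A

M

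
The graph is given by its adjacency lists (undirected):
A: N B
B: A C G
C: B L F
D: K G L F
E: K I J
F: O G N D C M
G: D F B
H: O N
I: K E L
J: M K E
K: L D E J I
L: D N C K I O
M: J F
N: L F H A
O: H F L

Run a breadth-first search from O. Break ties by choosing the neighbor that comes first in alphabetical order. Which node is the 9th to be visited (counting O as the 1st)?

N

Visit O; enqueue F, H, L → queue [F, H, L]
Visit F; enqueue C, D, G, M, N → queue [H, L, C, D, G, M, N]
Visit H → queue [L, C, D, G, M, N]
Visit L; enqueue I, K → queue [C, D, G, M, N, I, K]
Visit C; enqueue B → queue [D, G, M, N, I, K, B]
Visit D → queue [G, M, N, I, K, B]
Visit G → queue [M, N, I, K, B]
Visit M; enqueue J → queue [N, I, K, B, J]
Visit N; enqueue A → queue [I, K, B, J, A]
Visit I; enqueue E → queue [K, B, J, A, E]
Visit K → queue [B, J, A, E]
Visit B → queue [J, A, E]
Visit J → queue [A, E]
Visit A → queue [E]
Visit E → queue []

Visit order: O, F, H, L, C, D, G, M, N, I, K, B, J, A, E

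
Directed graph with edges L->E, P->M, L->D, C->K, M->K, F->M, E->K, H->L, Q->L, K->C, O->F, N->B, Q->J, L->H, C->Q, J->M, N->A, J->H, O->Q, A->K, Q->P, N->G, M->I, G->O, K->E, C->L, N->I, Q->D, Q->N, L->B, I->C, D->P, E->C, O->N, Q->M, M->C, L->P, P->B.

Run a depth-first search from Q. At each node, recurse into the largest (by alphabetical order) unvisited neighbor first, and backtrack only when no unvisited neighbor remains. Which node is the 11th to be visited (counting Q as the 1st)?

Visit Q
Q → P
P → M
M → K
K → E
E → C
C → L
L → H
L → D
L → B
M → I
Q → N
N → G
G → O
O → F
N → A
Q → J

Visit order: Q, P, M, K, E, C, L, H, D, B, I, N, G, O, F, A, J

I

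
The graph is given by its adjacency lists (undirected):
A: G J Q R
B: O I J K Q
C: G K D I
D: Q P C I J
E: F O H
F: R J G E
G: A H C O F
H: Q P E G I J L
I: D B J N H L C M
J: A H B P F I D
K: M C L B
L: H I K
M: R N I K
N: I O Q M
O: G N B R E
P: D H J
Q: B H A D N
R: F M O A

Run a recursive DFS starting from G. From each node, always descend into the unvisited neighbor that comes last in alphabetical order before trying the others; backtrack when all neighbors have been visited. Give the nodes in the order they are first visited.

Visit G
G → O
O → R
R → M
M → N
N → Q
Q → H
H → P
P → J
J → I
I → L
L → K
K → C
C → D
K → B
J → F
F → E
J → A

G -> O -> R -> M -> N -> Q -> H -> P -> J -> I -> L -> K -> C -> D -> B -> F -> E -> A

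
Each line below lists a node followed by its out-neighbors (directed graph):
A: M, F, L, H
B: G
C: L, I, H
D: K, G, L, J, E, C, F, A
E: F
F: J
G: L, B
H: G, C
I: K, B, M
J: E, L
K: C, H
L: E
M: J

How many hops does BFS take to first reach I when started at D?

2

Level 0: D
Level 1: A, C, E, F, G, J, K, L
Level 2: B, H, I, M
I first appears at level 2.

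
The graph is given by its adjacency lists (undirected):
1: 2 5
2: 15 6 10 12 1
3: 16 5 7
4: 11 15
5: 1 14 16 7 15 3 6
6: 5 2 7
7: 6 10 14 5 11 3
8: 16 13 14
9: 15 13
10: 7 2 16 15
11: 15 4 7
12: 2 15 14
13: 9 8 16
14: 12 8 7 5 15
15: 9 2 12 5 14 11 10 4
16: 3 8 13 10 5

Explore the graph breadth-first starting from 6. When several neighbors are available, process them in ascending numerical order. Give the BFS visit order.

Visit 6; enqueue 2, 5, 7 → queue [2, 5, 7]
Visit 2; enqueue 1, 10, 12, 15 → queue [5, 7, 1, 10, 12, 15]
Visit 5; enqueue 3, 14, 16 → queue [7, 1, 10, 12, 15, 3, 14, 16]
Visit 7; enqueue 11 → queue [1, 10, 12, 15, 3, 14, 16, 11]
Visit 1 → queue [10, 12, 15, 3, 14, 16, 11]
Visit 10 → queue [12, 15, 3, 14, 16, 11]
Visit 12 → queue [15, 3, 14, 16, 11]
Visit 15; enqueue 4, 9 → queue [3, 14, 16, 11, 4, 9]
Visit 3 → queue [14, 16, 11, 4, 9]
Visit 14; enqueue 8 → queue [16, 11, 4, 9, 8]
Visit 16; enqueue 13 → queue [11, 4, 9, 8, 13]
Visit 11 → queue [4, 9, 8, 13]
Visit 4 → queue [9, 8, 13]
Visit 9 → queue [8, 13]
Visit 8 → queue [13]
Visit 13 → queue []

6 2 5 7 1 10 12 15 3 14 16 11 4 9 8 13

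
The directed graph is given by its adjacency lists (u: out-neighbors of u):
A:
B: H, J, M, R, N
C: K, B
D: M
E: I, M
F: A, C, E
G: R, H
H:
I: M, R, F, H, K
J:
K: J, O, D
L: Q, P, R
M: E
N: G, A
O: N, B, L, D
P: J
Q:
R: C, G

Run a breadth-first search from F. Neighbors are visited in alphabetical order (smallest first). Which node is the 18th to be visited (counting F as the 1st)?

Visit F; enqueue A, C, E → queue [A, C, E]
Visit A → queue [C, E]
Visit C; enqueue B, K → queue [E, B, K]
Visit E; enqueue I, M → queue [B, K, I, M]
Visit B; enqueue H, J, N, R → queue [K, I, M, H, J, N, R]
Visit K; enqueue D, O → queue [I, M, H, J, N, R, D, O]
Visit I → queue [M, H, J, N, R, D, O]
Visit M → queue [H, J, N, R, D, O]
Visit H → queue [J, N, R, D, O]
Visit J → queue [N, R, D, O]
Visit N; enqueue G → queue [R, D, O, G]
Visit R → queue [D, O, G]
Visit D → queue [O, G]
Visit O; enqueue L → queue [G, L]
Visit G → queue [L]
Visit L; enqueue P, Q → queue [P, Q]
Visit P → queue [Q]
Visit Q → queue []

Visit order: F, A, C, E, B, K, I, M, H, J, N, R, D, O, G, L, P, Q

Q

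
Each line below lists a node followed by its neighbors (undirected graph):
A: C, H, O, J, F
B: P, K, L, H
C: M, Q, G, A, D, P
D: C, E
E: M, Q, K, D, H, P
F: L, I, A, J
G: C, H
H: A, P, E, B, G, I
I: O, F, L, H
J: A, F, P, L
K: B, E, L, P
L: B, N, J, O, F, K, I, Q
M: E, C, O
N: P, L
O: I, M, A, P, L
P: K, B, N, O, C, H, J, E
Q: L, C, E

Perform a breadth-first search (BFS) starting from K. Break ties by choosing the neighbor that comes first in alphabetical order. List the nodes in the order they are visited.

Visit K; enqueue B, E, L, P → queue [B, E, L, P]
Visit B; enqueue H → queue [E, L, P, H]
Visit E; enqueue D, M, Q → queue [L, P, H, D, M, Q]
Visit L; enqueue F, I, J, N, O → queue [P, H, D, M, Q, F, I, J, N, O]
Visit P; enqueue C → queue [H, D, M, Q, F, I, J, N, O, C]
Visit H; enqueue A, G → queue [D, M, Q, F, I, J, N, O, C, A, G]
Visit D → queue [M, Q, F, I, J, N, O, C, A, G]
Visit M → queue [Q, F, I, J, N, O, C, A, G]
Visit Q → queue [F, I, J, N, O, C, A, G]
Visit F → queue [I, J, N, O, C, A, G]
Visit I → queue [J, N, O, C, A, G]
Visit J → queue [N, O, C, A, G]
Visit N → queue [O, C, A, G]
Visit O → queue [C, A, G]
Visit C → queue [A, G]
Visit A → queue [G]
Visit G → queue []

K, B, E, L, P, H, D, M, Q, F, I, J, N, O, C, A, G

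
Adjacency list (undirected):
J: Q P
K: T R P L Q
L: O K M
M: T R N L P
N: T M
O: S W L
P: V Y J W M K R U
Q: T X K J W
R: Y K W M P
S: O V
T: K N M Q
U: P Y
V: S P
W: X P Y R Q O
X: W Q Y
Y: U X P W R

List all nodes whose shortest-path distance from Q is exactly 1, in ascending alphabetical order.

J, K, T, W, X

Level 0: Q
Level 1: J, K, T, W, X
Level 2: L, M, N, O, P, R, Y
Level 3: S, U, V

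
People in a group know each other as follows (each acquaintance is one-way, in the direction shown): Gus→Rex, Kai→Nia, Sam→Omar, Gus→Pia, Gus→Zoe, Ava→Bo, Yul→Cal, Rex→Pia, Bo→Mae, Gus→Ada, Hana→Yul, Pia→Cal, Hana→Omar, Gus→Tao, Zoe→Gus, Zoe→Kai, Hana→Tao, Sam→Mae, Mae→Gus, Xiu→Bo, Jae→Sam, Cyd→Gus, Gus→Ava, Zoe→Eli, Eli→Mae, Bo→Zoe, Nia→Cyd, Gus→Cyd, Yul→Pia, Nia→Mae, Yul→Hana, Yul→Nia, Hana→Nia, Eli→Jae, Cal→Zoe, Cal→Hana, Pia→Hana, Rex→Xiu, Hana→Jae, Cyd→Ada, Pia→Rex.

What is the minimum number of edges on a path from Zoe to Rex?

2

Level 0: Zoe
Level 1: Eli, Gus, Kai
Level 2: Ada, Ava, Cyd, Jae, Mae, Nia, Pia, Rex, Tao
Level 3: Bo, Cal, Hana, Sam, Xiu
Level 4: Omar, Yul
Rex first appears at level 2.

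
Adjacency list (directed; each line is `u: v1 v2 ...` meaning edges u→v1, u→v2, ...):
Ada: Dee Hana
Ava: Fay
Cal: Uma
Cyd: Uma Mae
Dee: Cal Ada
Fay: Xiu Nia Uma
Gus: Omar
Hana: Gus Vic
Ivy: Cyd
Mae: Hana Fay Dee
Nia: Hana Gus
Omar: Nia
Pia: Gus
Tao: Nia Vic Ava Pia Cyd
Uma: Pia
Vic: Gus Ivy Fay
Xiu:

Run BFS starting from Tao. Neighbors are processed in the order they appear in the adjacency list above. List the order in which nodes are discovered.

Tao → Nia → Vic → Ava → Pia → Cyd → Hana → Gus → Ivy → Fay → Uma → Mae → Omar → Xiu → Dee → Cal → Ada

Visit Tao; enqueue Nia, Vic, Ava, Pia, Cyd → queue [Nia, Vic, Ava, Pia, Cyd]
Visit Nia; enqueue Hana, Gus → queue [Vic, Ava, Pia, Cyd, Hana, Gus]
Visit Vic; enqueue Ivy, Fay → queue [Ava, Pia, Cyd, Hana, Gus, Ivy, Fay]
Visit Ava → queue [Pia, Cyd, Hana, Gus, Ivy, Fay]
Visit Pia → queue [Cyd, Hana, Gus, Ivy, Fay]
Visit Cyd; enqueue Uma, Mae → queue [Hana, Gus, Ivy, Fay, Uma, Mae]
Visit Hana → queue [Gus, Ivy, Fay, Uma, Mae]
Visit Gus; enqueue Omar → queue [Ivy, Fay, Uma, Mae, Omar]
Visit Ivy → queue [Fay, Uma, Mae, Omar]
Visit Fay; enqueue Xiu → queue [Uma, Mae, Omar, Xiu]
Visit Uma → queue [Mae, Omar, Xiu]
Visit Mae; enqueue Dee → queue [Omar, Xiu, Dee]
Visit Omar → queue [Xiu, Dee]
Visit Xiu → queue [Dee]
Visit Dee; enqueue Cal, Ada → queue [Cal, Ada]
Visit Cal → queue [Ada]
Visit Ada → queue []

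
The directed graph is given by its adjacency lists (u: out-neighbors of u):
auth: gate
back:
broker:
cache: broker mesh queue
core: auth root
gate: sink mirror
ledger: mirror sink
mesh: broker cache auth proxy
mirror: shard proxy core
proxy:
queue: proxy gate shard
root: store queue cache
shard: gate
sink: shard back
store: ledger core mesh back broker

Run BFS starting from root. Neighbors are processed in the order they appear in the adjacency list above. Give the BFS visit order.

Visit root; enqueue store, queue, cache → queue [store, queue, cache]
Visit store; enqueue ledger, core, mesh, back, broker → queue [queue, cache, ledger, core, mesh, back, broker]
Visit queue; enqueue proxy, gate, shard → queue [cache, ledger, core, mesh, back, broker, proxy, gate, shard]
Visit cache → queue [ledger, core, mesh, back, broker, proxy, gate, shard]
Visit ledger; enqueue mirror, sink → queue [core, mesh, back, broker, proxy, gate, shard, mirror, sink]
Visit core; enqueue auth → queue [mesh, back, broker, proxy, gate, shard, mirror, sink, auth]
Visit mesh → queue [back, broker, proxy, gate, shard, mirror, sink, auth]
Visit back → queue [broker, proxy, gate, shard, mirror, sink, auth]
Visit broker → queue [proxy, gate, shard, mirror, sink, auth]
Visit proxy → queue [gate, shard, mirror, sink, auth]
Visit gate → queue [shard, mirror, sink, auth]
Visit shard → queue [mirror, sink, auth]
Visit mirror → queue [sink, auth]
Visit sink → queue [auth]
Visit auth → queue []

root, store, queue, cache, ledger, core, mesh, back, broker, proxy, gate, shard, mirror, sink, auth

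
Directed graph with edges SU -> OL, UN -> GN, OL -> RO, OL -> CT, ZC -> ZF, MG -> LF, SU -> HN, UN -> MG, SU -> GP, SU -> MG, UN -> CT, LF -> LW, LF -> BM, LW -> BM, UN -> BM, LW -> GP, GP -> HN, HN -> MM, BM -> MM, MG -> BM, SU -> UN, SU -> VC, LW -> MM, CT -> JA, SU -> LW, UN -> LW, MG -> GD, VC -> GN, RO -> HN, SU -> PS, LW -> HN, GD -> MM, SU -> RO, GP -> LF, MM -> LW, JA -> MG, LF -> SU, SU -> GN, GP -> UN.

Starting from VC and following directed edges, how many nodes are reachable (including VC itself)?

2

BFS from VC visits: VC, GN
Reachable nodes: 2 of 19 total.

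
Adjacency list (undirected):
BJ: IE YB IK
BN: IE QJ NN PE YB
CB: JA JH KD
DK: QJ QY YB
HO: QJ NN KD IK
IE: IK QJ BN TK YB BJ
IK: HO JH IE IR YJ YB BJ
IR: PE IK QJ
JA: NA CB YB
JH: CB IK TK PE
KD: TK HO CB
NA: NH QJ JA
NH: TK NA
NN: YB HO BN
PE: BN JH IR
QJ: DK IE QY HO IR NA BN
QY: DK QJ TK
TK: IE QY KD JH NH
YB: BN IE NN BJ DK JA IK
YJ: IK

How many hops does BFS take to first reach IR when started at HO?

Level 0: HO
Level 1: IK, KD, NN, QJ
Level 2: BJ, BN, CB, DK, IE, IR, JH, NA, QY, TK, YB, YJ
Level 3: JA, NH, PE
IR first appears at level 2.

2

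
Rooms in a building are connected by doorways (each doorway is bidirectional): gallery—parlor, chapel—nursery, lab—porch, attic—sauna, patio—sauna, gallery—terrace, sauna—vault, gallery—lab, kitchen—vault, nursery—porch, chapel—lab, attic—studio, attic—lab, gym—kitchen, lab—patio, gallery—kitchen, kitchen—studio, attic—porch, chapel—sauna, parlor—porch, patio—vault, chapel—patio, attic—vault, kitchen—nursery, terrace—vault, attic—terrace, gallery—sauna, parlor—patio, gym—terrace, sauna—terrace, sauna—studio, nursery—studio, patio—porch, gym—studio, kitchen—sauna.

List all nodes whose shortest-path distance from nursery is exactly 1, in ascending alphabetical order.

chapel, kitchen, porch, studio

Level 0: nursery
Level 1: chapel, kitchen, porch, studio
Level 2: attic, gallery, gym, lab, parlor, patio, sauna, vault
Level 3: terrace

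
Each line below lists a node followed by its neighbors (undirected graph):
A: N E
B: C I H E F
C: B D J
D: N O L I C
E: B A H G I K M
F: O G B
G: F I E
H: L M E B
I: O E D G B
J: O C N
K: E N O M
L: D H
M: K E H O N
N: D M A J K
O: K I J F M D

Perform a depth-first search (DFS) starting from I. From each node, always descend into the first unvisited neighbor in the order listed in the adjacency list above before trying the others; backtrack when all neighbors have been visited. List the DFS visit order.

Visit I
I → O
O → K
K → E
E → B
B → C
C → D
D → N
N → M
M → H
H → L
N → A
N → J
B → F
F → G

I → O → K → E → B → C → D → N → M → H → L → A → J → F → G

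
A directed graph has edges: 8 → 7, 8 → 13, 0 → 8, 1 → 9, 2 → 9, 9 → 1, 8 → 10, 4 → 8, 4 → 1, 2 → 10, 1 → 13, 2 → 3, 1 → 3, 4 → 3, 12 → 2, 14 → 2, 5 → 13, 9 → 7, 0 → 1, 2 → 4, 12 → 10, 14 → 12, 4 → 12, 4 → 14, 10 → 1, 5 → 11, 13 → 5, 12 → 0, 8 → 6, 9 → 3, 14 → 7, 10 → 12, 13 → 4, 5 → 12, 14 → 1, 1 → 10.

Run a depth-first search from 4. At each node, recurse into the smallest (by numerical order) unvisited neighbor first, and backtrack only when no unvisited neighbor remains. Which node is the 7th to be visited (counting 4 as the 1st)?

12

Visit 4
4 → 1
1 → 3
1 → 9
9 → 7
1 → 10
10 → 12
12 → 0
0 → 8
8 → 6
8 → 13
13 → 5
5 → 11
12 → 2
4 → 14

Visit order: 4, 1, 3, 9, 7, 10, 12, 0, 8, 6, 13, 5, 11, 2, 14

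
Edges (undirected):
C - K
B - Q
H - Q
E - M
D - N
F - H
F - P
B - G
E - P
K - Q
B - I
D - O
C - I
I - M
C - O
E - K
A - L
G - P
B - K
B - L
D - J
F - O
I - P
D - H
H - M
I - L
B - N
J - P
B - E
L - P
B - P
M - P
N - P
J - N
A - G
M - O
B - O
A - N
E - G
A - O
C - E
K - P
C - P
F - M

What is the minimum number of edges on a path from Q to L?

2

Level 0: Q
Level 1: B, H, K
Level 2: C, D, E, F, G, I, L, M, N, O, P
Level 3: A, J
L first appears at level 2.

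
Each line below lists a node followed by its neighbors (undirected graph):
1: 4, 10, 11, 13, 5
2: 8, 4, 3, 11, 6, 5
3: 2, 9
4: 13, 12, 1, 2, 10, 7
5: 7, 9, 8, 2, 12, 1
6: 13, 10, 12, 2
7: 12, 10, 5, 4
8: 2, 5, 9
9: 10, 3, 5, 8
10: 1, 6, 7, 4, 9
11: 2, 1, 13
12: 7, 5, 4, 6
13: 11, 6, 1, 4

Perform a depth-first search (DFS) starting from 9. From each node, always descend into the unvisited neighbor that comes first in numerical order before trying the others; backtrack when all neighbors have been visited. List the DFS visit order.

9 3 2 4 1 5 7 10 6 12 13 11 8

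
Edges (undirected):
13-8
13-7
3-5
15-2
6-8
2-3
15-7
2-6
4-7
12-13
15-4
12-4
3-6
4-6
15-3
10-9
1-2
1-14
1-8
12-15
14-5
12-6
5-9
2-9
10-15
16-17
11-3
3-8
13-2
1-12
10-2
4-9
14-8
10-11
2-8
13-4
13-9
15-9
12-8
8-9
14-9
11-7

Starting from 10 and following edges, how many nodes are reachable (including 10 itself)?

BFS from 10 visits: 10, 15, 11, 9, 2, 12, 7, 4, 3, 14, 13, 8, 5, 6, 1
Reachable nodes: 15 of 17 total.

15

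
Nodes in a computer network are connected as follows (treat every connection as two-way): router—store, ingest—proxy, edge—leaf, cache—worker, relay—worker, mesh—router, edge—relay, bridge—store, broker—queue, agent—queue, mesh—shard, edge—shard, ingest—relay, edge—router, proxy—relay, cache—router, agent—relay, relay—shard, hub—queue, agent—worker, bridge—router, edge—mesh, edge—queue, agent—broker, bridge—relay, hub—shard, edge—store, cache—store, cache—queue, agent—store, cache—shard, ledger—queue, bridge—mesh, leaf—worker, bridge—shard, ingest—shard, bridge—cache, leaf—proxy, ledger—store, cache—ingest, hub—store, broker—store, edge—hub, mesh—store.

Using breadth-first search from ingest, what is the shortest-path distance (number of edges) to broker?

Level 0: ingest
Level 1: cache, proxy, relay, shard
Level 2: agent, bridge, edge, hub, leaf, mesh, queue, router, store, worker
Level 3: broker, ledger
broker first appears at level 3.

3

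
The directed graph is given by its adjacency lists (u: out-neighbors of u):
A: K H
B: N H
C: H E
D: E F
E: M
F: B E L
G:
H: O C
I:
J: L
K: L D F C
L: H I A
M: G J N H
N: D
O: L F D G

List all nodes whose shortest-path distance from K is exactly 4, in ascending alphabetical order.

G, J

Level 0: K
Level 1: C, D, F, L
Level 2: A, B, E, H, I
Level 3: M, N, O
Level 4: G, J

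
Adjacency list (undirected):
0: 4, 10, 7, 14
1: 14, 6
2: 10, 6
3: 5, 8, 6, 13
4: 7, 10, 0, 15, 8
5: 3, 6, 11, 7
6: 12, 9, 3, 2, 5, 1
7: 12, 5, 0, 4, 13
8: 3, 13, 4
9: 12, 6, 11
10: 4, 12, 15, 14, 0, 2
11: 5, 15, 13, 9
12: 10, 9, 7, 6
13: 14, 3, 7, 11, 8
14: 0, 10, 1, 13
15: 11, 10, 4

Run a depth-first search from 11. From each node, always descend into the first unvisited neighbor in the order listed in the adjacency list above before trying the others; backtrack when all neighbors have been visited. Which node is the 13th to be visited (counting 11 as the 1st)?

2

Visit 11
11 → 5
5 → 3
3 → 8
8 → 13
13 → 14
14 → 0
0 → 4
4 → 7
7 → 12
12 → 10
10 → 15
10 → 2
2 → 6
6 → 9
6 → 1

Visit order: 11, 5, 3, 8, 13, 14, 0, 4, 7, 12, 10, 15, 2, 6, 9, 1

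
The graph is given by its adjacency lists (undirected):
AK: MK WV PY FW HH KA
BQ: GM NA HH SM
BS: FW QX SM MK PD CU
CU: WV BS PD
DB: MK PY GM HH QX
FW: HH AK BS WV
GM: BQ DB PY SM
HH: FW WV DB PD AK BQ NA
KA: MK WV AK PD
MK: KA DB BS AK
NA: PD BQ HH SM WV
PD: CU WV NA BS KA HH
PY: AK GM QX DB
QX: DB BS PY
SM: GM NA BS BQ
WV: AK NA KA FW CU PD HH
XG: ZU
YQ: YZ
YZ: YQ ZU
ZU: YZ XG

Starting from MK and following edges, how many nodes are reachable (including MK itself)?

16

BFS from MK visits: MK, KA, DB, BS, AK, WV, PD, PY, GM, HH, QX, FW, SM, CU, NA, BQ
Reachable nodes: 16 of 20 total.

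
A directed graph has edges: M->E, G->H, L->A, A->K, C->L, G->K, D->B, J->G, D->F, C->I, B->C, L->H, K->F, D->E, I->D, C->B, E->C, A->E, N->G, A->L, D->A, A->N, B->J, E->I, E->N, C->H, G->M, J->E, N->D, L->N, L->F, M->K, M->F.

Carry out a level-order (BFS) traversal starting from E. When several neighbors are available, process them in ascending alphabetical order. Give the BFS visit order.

E -> C -> I -> N -> B -> H -> L -> D -> G -> J -> A -> F -> K -> M

Visit E; enqueue C, I, N → queue [C, I, N]
Visit C; enqueue B, H, L → queue [I, N, B, H, L]
Visit I; enqueue D → queue [N, B, H, L, D]
Visit N; enqueue G → queue [B, H, L, D, G]
Visit B; enqueue J → queue [H, L, D, G, J]
Visit H → queue [L, D, G, J]
Visit L; enqueue A, F → queue [D, G, J, A, F]
Visit D → queue [G, J, A, F]
Visit G; enqueue K, M → queue [J, A, F, K, M]
Visit J → queue [A, F, K, M]
Visit A → queue [F, K, M]
Visit F → queue [K, M]
Visit K → queue [M]
Visit M → queue []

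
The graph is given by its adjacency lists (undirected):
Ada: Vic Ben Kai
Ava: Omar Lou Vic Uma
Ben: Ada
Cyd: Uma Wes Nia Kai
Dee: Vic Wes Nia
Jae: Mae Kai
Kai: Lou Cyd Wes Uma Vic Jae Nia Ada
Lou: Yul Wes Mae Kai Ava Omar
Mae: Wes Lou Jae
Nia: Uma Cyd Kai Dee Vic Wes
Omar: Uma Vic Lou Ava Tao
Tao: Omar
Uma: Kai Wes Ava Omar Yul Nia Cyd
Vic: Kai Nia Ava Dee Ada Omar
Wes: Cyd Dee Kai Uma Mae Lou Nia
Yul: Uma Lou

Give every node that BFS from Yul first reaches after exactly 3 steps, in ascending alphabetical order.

Level 0: Yul
Level 1: Lou, Uma
Level 2: Ava, Cyd, Kai, Mae, Nia, Omar, Wes
Level 3: Ada, Dee, Jae, Tao, Vic
Level 4: Ben

Ada, Dee, Jae, Tao, Vic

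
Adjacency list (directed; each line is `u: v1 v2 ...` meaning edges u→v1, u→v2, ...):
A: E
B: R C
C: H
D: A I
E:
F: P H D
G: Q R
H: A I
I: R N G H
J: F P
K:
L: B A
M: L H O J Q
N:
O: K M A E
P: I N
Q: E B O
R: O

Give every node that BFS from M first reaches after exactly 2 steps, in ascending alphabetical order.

A, B, E, F, I, K, P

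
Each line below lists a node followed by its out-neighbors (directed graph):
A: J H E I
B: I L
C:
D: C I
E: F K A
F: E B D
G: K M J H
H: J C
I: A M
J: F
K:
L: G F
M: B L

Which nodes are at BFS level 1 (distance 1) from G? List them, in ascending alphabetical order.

H, J, K, M

Level 0: G
Level 1: H, J, K, M
Level 2: B, C, F, L
Level 3: D, E, I
Level 4: A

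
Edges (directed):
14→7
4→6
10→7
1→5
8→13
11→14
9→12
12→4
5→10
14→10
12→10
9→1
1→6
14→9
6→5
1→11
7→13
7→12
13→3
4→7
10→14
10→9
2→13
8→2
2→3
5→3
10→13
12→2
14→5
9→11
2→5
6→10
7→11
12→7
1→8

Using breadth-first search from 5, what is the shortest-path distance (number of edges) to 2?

Level 0: 5
Level 1: 3, 10
Level 2: 7, 9, 13, 14
Level 3: 1, 11, 12
Level 4: 2, 4, 6, 8
2 first appears at level 4.

4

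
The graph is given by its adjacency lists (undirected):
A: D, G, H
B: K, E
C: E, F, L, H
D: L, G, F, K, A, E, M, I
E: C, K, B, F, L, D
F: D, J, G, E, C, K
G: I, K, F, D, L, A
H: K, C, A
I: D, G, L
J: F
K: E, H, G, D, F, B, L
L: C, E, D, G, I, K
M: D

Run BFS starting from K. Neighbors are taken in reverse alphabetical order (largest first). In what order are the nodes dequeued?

K, L, H, G, F, E, D, B, I, C, A, J, M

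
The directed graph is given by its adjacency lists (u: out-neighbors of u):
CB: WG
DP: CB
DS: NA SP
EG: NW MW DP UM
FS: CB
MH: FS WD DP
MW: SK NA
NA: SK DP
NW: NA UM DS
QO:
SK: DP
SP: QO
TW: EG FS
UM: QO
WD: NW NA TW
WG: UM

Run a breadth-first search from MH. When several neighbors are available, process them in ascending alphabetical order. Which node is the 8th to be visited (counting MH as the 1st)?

Visit MH; enqueue DP, FS, WD → queue [DP, FS, WD]
Visit DP; enqueue CB → queue [FS, WD, CB]
Visit FS → queue [WD, CB]
Visit WD; enqueue NA, NW, TW → queue [CB, NA, NW, TW]
Visit CB; enqueue WG → queue [NA, NW, TW, WG]
Visit NA; enqueue SK → queue [NW, TW, WG, SK]
Visit NW; enqueue DS, UM → queue [TW, WG, SK, DS, UM]
Visit TW; enqueue EG → queue [WG, SK, DS, UM, EG]
Visit WG → queue [SK, DS, UM, EG]
Visit SK → queue [DS, UM, EG]
Visit DS; enqueue SP → queue [UM, EG, SP]
Visit UM; enqueue QO → queue [EG, SP, QO]
Visit EG; enqueue MW → queue [SP, QO, MW]
Visit SP → queue [QO, MW]
Visit QO → queue [MW]
Visit MW → queue []

Visit order: MH, DP, FS, WD, CB, NA, NW, TW, WG, SK, DS, UM, EG, SP, QO, MW

TW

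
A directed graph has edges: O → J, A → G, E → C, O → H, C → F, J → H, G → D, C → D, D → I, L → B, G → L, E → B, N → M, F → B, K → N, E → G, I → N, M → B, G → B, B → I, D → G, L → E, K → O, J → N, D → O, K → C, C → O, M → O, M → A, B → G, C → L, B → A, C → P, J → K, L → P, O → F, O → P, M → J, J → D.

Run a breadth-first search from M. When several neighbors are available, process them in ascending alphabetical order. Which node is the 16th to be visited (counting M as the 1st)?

E

Visit M; enqueue A, B, J, O → queue [A, B, J, O]
Visit A; enqueue G → queue [B, J, O, G]
Visit B; enqueue I → queue [J, O, G, I]
Visit J; enqueue D, H, K, N → queue [O, G, I, D, H, K, N]
Visit O; enqueue F, P → queue [G, I, D, H, K, N, F, P]
Visit G; enqueue L → queue [I, D, H, K, N, F, P, L]
Visit I → queue [D, H, K, N, F, P, L]
Visit D → queue [H, K, N, F, P, L]
Visit H → queue [K, N, F, P, L]
Visit K; enqueue C → queue [N, F, P, L, C]
Visit N → queue [F, P, L, C]
Visit F → queue [P, L, C]
Visit P → queue [L, C]
Visit L; enqueue E → queue [C, E]
Visit C → queue [E]
Visit E → queue []

Visit order: M, A, B, J, O, G, I, D, H, K, N, F, P, L, C, E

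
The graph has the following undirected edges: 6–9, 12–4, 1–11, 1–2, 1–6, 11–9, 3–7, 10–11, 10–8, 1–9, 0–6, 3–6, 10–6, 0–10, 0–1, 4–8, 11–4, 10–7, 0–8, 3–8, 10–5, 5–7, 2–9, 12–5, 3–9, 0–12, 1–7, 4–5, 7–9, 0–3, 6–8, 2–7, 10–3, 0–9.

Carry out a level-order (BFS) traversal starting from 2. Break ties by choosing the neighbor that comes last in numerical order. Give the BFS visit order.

Visit 2; enqueue 9, 7, 1 → queue [9, 7, 1]
Visit 9; enqueue 11, 6, 3, 0 → queue [7, 1, 11, 6, 3, 0]
Visit 7; enqueue 10, 5 → queue [1, 11, 6, 3, 0, 10, 5]
Visit 1 → queue [11, 6, 3, 0, 10, 5]
Visit 11; enqueue 4 → queue [6, 3, 0, 10, 5, 4]
Visit 6; enqueue 8 → queue [3, 0, 10, 5, 4, 8]
Visit 3 → queue [0, 10, 5, 4, 8]
Visit 0; enqueue 12 → queue [10, 5, 4, 8, 12]
Visit 10 → queue [5, 4, 8, 12]
Visit 5 → queue [4, 8, 12]
Visit 4 → queue [8, 12]
Visit 8 → queue [12]
Visit 12 → queue []

2 -> 9 -> 7 -> 1 -> 11 -> 6 -> 3 -> 0 -> 10 -> 5 -> 4 -> 8 -> 12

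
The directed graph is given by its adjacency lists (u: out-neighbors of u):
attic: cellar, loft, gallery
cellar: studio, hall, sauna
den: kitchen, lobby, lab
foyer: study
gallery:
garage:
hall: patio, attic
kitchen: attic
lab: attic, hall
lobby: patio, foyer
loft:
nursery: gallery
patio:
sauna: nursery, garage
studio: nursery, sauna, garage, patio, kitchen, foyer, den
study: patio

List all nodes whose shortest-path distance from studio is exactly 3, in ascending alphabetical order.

cellar, hall, loft

Level 0: studio
Level 1: den, foyer, garage, kitchen, nursery, patio, sauna
Level 2: attic, gallery, lab, lobby, study
Level 3: cellar, hall, loft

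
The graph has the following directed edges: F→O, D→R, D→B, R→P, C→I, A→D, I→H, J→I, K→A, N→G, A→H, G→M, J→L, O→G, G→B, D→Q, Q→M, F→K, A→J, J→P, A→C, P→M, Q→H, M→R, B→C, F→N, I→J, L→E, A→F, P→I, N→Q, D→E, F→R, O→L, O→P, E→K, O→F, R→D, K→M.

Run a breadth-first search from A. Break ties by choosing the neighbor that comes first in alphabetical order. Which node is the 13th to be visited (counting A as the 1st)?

N

Visit A; enqueue C, D, F, H, J → queue [C, D, F, H, J]
Visit C; enqueue I → queue [D, F, H, J, I]
Visit D; enqueue B, E, Q, R → queue [F, H, J, I, B, E, Q, R]
Visit F; enqueue K, N, O → queue [H, J, I, B, E, Q, R, K, N, O]
Visit H → queue [J, I, B, E, Q, R, K, N, O]
Visit J; enqueue L, P → queue [I, B, E, Q, R, K, N, O, L, P]
Visit I → queue [B, E, Q, R, K, N, O, L, P]
Visit B → queue [E, Q, R, K, N, O, L, P]
Visit E → queue [Q, R, K, N, O, L, P]
Visit Q; enqueue M → queue [R, K, N, O, L, P, M]
Visit R → queue [K, N, O, L, P, M]
Visit K → queue [N, O, L, P, M]
Visit N; enqueue G → queue [O, L, P, M, G]
Visit O → queue [L, P, M, G]
Visit L → queue [P, M, G]
Visit P → queue [M, G]
Visit M → queue [G]
Visit G → queue []

Visit order: A, C, D, F, H, J, I, B, E, Q, R, K, N, O, L, P, M, G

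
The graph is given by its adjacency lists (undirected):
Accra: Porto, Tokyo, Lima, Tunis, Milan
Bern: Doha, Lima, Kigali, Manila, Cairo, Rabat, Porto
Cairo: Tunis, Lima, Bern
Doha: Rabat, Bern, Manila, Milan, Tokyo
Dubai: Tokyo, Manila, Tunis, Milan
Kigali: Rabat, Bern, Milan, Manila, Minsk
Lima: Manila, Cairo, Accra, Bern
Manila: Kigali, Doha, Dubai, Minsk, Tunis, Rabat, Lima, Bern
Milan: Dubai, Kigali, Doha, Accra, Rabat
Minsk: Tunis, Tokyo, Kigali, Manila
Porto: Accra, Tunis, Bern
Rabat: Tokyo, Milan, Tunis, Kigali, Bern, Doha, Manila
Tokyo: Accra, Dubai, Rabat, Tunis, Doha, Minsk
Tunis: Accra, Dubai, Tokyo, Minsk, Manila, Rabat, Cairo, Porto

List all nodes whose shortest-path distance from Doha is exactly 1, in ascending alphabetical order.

Level 0: Doha
Level 1: Bern, Manila, Milan, Rabat, Tokyo
Level 2: Accra, Cairo, Dubai, Kigali, Lima, Minsk, Porto, Tunis

Bern, Manila, Milan, Rabat, Tokyo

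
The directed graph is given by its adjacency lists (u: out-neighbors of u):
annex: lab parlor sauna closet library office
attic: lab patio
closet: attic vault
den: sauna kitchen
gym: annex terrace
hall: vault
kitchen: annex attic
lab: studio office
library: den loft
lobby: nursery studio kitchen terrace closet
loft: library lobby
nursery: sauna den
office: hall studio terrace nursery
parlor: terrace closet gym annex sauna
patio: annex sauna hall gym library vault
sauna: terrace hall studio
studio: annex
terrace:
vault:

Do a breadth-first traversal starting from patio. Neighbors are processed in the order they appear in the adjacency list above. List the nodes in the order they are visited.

patio → annex → sauna → hall → gym → library → vault → lab → parlor → closet → office → terrace → studio → den → loft → attic → nursery → kitchen → lobby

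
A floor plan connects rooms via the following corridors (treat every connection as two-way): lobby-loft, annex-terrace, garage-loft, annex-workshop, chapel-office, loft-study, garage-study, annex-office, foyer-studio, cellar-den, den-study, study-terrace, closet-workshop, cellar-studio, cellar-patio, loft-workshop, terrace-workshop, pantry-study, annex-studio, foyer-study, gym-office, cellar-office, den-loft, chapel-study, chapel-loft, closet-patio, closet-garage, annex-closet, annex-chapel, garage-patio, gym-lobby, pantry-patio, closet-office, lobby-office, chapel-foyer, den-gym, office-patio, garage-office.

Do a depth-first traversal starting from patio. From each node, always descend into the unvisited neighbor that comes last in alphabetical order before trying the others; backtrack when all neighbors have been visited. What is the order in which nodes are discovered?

Visit patio
patio → pantry
pantry → study
study → terrace
terrace → workshop
workshop → loft
loft → lobby
lobby → office
office → gym
gym → den
den → cellar
cellar → studio
studio → foyer
foyer → chapel
chapel → annex
annex → closet
closet → garage

patio, pantry, study, terrace, workshop, loft, lobby, office, gym, den, cellar, studio, foyer, chapel, annex, closet, garage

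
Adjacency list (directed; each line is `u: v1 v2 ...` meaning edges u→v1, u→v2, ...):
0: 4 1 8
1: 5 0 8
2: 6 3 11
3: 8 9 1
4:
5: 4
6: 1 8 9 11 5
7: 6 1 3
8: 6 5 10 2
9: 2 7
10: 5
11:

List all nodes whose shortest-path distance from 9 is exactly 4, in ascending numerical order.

Level 0: 9
Level 1: 2, 7
Level 2: 1, 3, 6, 11
Level 3: 0, 5, 8
Level 4: 4, 10

4, 10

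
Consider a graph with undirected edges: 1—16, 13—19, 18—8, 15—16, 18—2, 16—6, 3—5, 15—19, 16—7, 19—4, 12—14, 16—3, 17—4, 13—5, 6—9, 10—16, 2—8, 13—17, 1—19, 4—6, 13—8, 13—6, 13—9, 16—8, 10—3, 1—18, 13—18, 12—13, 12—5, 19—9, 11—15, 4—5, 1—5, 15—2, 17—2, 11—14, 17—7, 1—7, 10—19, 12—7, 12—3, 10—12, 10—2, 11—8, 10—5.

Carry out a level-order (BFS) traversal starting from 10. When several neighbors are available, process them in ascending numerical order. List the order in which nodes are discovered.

10, 2, 3, 5, 12, 16, 19, 8, 15, 17, 18, 1, 4, 13, 7, 14, 6, 9, 11

Visit 10; enqueue 2, 3, 5, 12, 16, 19 → queue [2, 3, 5, 12, 16, 19]
Visit 2; enqueue 8, 15, 17, 18 → queue [3, 5, 12, 16, 19, 8, 15, 17, 18]
Visit 3 → queue [5, 12, 16, 19, 8, 15, 17, 18]
Visit 5; enqueue 1, 4, 13 → queue [12, 16, 19, 8, 15, 17, 18, 1, 4, 13]
Visit 12; enqueue 7, 14 → queue [16, 19, 8, 15, 17, 18, 1, 4, 13, 7, 14]
Visit 16; enqueue 6 → queue [19, 8, 15, 17, 18, 1, 4, 13, 7, 14, 6]
Visit 19; enqueue 9 → queue [8, 15, 17, 18, 1, 4, 13, 7, 14, 6, 9]
Visit 8; enqueue 11 → queue [15, 17, 18, 1, 4, 13, 7, 14, 6, 9, 11]
Visit 15 → queue [17, 18, 1, 4, 13, 7, 14, 6, 9, 11]
Visit 17 → queue [18, 1, 4, 13, 7, 14, 6, 9, 11]
Visit 18 → queue [1, 4, 13, 7, 14, 6, 9, 11]
Visit 1 → queue [4, 13, 7, 14, 6, 9, 11]
Visit 4 → queue [13, 7, 14, 6, 9, 11]
Visit 13 → queue [7, 14, 6, 9, 11]
Visit 7 → queue [14, 6, 9, 11]
Visit 14 → queue [6, 9, 11]
Visit 6 → queue [9, 11]
Visit 9 → queue [11]
Visit 11 → queue []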